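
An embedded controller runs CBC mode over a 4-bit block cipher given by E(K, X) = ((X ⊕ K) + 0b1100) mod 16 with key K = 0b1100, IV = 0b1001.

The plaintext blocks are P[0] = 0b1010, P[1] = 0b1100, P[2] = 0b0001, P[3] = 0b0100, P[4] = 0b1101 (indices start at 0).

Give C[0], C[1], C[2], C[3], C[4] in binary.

CBC encryption: C_i = E(K, P_i ⊕ C_{i−1}), with C_{−1} = IV.
C[0]: P[0] ⊕ 0b1001 = 0b0011; E(K, 0b0011) = 0b1011.
C[1]: P[1] ⊕ 0b1011 = 0b0111; E(K, 0b0111) = 0b0111.
C[2]: P[2] ⊕ 0b0111 = 0b0110; E(K, 0b0110) = 0b0110.
C[3]: P[3] ⊕ 0b0110 = 0b0010; E(K, 0b0010) = 0b1010.
C[4]: P[4] ⊕ 0b1010 = 0b0111; E(K, 0b0111) = 0b0111.

C[0] = 0b1011, C[1] = 0b0111, C[2] = 0b0110, C[3] = 0b1010, C[4] = 0b0111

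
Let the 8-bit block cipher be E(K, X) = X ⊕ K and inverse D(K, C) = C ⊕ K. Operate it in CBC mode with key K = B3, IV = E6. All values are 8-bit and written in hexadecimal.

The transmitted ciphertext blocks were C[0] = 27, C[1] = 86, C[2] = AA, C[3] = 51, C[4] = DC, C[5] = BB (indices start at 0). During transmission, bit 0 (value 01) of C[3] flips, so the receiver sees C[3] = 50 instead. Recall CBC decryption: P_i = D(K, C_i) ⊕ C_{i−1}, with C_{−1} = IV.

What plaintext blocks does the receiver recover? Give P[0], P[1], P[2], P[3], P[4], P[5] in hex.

P[0] = 72, P[1] = 12, P[2] = 9F, P[3] = 49, P[4] = 3F, P[5] = D4

Only C[3] changed, to 50. In CBC, a change in C_i garbles P_i and flips the same bit in P_{i+1}. Decrypting the received ciphertext:
P[0]: D(K, 27) = 94; 94 ⊕ E6 = 72.
P[1]: D(K, 86) = 35; 35 ⊕ 27 = 12.
P[2]: D(K, AA) = 19; 19 ⊕ 86 = 9F.
P[3]: D(K, 50) = E3; E3 ⊕ AA = 49.
P[4]: D(K, DC) = 6F; 6F ⊕ 50 = 3F.
P[5]: D(K, BB) = 08; 08 ⊕ DC = D4.
Blocks that differ from the original plaintext: P[3], P[4].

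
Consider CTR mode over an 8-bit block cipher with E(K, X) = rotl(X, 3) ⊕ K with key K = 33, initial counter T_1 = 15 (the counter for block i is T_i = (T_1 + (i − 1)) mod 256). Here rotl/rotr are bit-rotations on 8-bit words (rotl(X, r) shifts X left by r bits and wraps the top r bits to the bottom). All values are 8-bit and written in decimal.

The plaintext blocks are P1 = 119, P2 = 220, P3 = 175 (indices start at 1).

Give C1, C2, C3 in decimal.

C1 = 46, C2 = 125, C3 = 6

CTR encryption: S_i = E(K, T_i) where T_i is the counter for block i; C_i = P_i ⊕ S_i.
C1: T = 15, S = E(K, T) = 89; 119 ⊕ 89 = 46.
C2: T = 16, S = E(K, T) = 161; 220 ⊕ 161 = 125.
C3: T = 17, S = E(K, T) = 169; 175 ⊕ 169 = 6.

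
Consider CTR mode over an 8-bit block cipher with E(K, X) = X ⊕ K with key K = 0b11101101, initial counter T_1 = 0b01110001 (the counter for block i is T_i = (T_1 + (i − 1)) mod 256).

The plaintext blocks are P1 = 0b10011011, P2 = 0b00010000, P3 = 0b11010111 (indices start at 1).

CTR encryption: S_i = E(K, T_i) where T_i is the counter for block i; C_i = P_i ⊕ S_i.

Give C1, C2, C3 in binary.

C1 = 0b00000111, C2 = 0b10001111, C3 = 0b01001001

C1: T = 0b01110001, S = E(K, T) = 0b10011100; 0b10011011 ⊕ 0b10011100 = 0b00000111.
C2: T = 0b01110010, S = E(K, T) = 0b10011111; 0b00010000 ⊕ 0b10011111 = 0b10001111.
C3: T = 0b01110011, S = E(K, T) = 0b10011110; 0b11010111 ⊕ 0b10011110 = 0b01001001.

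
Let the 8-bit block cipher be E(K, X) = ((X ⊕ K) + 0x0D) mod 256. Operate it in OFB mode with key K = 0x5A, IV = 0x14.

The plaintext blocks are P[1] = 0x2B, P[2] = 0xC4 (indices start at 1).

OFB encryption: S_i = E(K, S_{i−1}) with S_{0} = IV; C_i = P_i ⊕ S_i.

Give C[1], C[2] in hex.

C[1]: S = E(K, 0x14) = 0x5B; 0x2B ⊕ 0x5B = 0x70.
C[2]: S = E(K, 0x5B) = 0x0E; 0xC4 ⊕ 0x0E = 0xCA.

C[1] = 0x70, C[2] = 0xCA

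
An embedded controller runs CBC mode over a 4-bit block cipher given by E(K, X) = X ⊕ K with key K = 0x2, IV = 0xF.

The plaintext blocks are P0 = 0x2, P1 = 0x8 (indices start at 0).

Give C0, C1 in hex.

C0 = 0xF, C1 = 0x5

CBC encryption: C_i = E(K, P_i ⊕ C_{i−1}), with C_{−1} = IV.
C0: P0 ⊕ 0xF = 0xD; E(K, 0xD) = 0xF.
C1: P1 ⊕ 0xF = 0x7; E(K, 0x7) = 0x5.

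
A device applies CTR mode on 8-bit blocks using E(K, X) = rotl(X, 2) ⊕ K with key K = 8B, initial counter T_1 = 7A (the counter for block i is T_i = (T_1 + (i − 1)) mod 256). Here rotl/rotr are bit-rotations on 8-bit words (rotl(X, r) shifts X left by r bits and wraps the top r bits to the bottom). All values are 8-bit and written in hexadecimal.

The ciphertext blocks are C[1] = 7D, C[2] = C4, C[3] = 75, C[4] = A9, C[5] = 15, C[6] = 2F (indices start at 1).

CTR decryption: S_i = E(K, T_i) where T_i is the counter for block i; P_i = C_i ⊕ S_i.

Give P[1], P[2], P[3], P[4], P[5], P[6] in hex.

P[1]: T = 7A, S = E(K, T) = 62; 7D ⊕ 62 = 1F.
P[2]: T = 7B, S = E(K, T) = 66; C4 ⊕ 66 = A2.
P[3]: T = 7C, S = E(K, T) = 7A; 75 ⊕ 7A = 0F.
P[4]: T = 7D, S = E(K, T) = 7E; A9 ⊕ 7E = D7.
P[5]: T = 7E, S = E(K, T) = 72; 15 ⊕ 72 = 67.
P[6]: T = 7F, S = E(K, T) = 76; 2F ⊕ 76 = 59.

P[1] = 1F, P[2] = A2, P[3] = 0F, P[4] = D7, P[5] = 67, P[6] = 59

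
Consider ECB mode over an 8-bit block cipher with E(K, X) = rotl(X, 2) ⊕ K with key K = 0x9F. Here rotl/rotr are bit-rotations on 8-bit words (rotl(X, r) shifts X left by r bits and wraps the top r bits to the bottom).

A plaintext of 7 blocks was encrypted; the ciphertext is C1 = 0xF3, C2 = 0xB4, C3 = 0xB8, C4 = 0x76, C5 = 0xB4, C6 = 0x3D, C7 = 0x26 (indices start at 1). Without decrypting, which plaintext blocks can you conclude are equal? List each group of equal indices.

ECB encrypts each block independently with the same key, so equal ciphertext blocks imply equal plaintext blocks.
C2 = C5 = 0xB4, so P2 = P5.

P2 = P5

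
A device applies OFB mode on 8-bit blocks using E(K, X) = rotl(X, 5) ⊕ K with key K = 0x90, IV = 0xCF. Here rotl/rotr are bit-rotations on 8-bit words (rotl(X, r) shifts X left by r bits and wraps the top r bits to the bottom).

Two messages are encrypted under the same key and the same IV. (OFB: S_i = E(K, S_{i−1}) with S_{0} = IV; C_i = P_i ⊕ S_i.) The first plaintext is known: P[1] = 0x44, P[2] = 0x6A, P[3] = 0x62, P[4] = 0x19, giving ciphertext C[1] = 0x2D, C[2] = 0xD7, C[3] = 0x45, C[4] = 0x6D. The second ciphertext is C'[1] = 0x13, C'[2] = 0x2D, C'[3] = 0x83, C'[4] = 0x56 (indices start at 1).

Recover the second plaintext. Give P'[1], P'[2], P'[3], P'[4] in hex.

In OFB with a reused IV, both messages share the same keystream S_i, so C_i ⊕ C'_i = P_i ⊕ P'_i and thus P'_i = P_i ⊕ C_i ⊕ C'_i.
P'[1]: 0x44 ⊕ 0x2D ⊕ 0x13 = 0x7A.
P'[2]: 0x6A ⊕ 0xD7 ⊕ 0x2D = 0x90.
P'[3]: 0x62 ⊕ 0x45 ⊕ 0x83 = 0xA4.
P'[4]: 0x19 ⊕ 0x6D ⊕ 0x56 = 0x22.

P'[1] = 0x7A, P'[2] = 0x90, P'[3] = 0xA4, P'[4] = 0x22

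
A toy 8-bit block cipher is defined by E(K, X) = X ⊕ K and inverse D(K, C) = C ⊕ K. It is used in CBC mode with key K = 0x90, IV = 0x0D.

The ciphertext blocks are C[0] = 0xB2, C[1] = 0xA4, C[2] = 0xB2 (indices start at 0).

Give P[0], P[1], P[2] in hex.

CBC decryption: P_i = D(K, C_i) ⊕ C_{i−1}, with C_{−1} = IV.
P[0]: D(K, 0xB2) = 0x22; 0x22 ⊕ 0x0D = 0x2F.
P[1]: D(K, 0xA4) = 0x34; 0x34 ⊕ 0xB2 = 0x86.
P[2]: D(K, 0xB2) = 0x22; 0x22 ⊕ 0xA4 = 0x86.

P[0] = 0x2F, P[1] = 0x86, P[2] = 0x86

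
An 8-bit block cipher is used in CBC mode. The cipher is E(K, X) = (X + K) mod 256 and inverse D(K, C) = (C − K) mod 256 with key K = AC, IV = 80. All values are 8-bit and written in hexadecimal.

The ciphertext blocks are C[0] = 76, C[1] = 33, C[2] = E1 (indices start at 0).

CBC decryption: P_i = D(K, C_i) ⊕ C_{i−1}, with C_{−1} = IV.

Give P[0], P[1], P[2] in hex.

P[0]: D(K, 76) = CA; CA ⊕ 80 = 4A.
P[1]: D(K, 33) = 87; 87 ⊕ 76 = F1.
P[2]: D(K, E1) = 35; 35 ⊕ 33 = 06.

P[0] = 4A, P[1] = F1, P[2] = 06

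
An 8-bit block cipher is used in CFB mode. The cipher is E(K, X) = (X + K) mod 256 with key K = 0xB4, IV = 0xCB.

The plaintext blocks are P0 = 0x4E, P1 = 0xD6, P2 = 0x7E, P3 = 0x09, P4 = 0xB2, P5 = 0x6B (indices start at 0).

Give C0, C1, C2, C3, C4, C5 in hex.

C0 = 0x31, C1 = 0x33, C2 = 0x99, C3 = 0x44, C4 = 0x4A, C5 = 0x95

CFB encryption: C_i = P_i ⊕ E(K, C_{i−1}), with C_{−1} = IV.
C0: E(K, 0xCB) = 0x7F; 0x4E ⊕ 0x7F = 0x31.
C1: E(K, 0x31) = 0xE5; 0xD6 ⊕ 0xE5 = 0x33.
C2: E(K, 0x33) = 0xE7; 0x7E ⊕ 0xE7 = 0x99.
C3: E(K, 0x99) = 0x4D; 0x09 ⊕ 0x4D = 0x44.
C4: E(K, 0x44) = 0xF8; 0xB2 ⊕ 0xF8 = 0x4A.
C5: E(K, 0x4A) = 0xFE; 0x6B ⊕ 0xFE = 0x95.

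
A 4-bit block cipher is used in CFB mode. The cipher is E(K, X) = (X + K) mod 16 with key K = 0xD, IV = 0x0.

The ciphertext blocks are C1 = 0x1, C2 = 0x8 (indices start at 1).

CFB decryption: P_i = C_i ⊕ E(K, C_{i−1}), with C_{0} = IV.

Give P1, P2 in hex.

P1 = 0xC, P2 = 0x6

P1: E(K, 0x0) = 0xD; 0x1 ⊕ 0xD = 0xC.
P2: E(K, 0x1) = 0xE; 0x8 ⊕ 0xE = 0x6.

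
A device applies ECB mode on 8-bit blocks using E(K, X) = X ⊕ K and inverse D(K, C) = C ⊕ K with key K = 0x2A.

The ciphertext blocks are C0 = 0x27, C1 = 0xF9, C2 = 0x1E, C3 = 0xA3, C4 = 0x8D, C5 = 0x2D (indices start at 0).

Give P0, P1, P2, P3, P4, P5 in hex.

ECB decryption: P_i = D(K, C_i).
P0: D(K, 0x27) = 0x0D.
P1: D(K, 0xF9) = 0xD3.
P2: D(K, 0x1E) = 0x34.
P3: D(K, 0xA3) = 0x89.
P4: D(K, 0x8D) = 0xA7.
P5: D(K, 0x2D) = 0x07.

P0 = 0x0D, P1 = 0xD3, P2 = 0x34, P3 = 0x89, P4 = 0xA7, P5 = 0x07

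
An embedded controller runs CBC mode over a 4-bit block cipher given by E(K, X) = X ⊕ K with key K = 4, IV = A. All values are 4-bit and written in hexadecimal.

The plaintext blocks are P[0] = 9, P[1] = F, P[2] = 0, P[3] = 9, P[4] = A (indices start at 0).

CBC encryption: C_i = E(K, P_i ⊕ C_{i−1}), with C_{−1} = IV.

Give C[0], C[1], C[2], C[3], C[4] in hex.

C[0]: P[0] ⊕ A = 3; E(K, 3) = 7.
C[1]: P[1] ⊕ 7 = 8; E(K, 8) = C.
C[2]: P[2] ⊕ C = C; E(K, C) = 8.
C[3]: P[3] ⊕ 8 = 1; E(K, 1) = 5.
C[4]: P[4] ⊕ 5 = F; E(K, F) = B.

C[0] = 7, C[1] = C, C[2] = 8, C[3] = 5, C[4] = B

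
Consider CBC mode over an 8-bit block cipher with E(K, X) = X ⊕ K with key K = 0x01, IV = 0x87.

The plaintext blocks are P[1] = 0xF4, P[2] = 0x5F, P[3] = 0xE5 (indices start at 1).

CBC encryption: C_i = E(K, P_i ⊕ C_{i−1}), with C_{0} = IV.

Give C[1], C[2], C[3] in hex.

C[1] = 0x72, C[2] = 0x2C, C[3] = 0xC8

C[1]: P[1] ⊕ 0x87 = 0x73; E(K, 0x73) = 0x72.
C[2]: P[2] ⊕ 0x72 = 0x2D; E(K, 0x2D) = 0x2C.
C[3]: P[3] ⊕ 0x2C = 0xC9; E(K, 0xC9) = 0xC8.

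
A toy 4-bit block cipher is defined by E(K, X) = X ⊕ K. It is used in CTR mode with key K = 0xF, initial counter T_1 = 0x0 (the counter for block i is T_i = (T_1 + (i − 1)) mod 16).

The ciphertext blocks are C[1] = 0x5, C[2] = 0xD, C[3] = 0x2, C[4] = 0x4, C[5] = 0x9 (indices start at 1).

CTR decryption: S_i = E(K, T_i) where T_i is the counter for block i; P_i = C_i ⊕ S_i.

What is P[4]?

P[4]: T = 0x3, S = E(K, T) = 0xC; 0x4 ⊕ 0xC = 0x8.

P[4] = 0x8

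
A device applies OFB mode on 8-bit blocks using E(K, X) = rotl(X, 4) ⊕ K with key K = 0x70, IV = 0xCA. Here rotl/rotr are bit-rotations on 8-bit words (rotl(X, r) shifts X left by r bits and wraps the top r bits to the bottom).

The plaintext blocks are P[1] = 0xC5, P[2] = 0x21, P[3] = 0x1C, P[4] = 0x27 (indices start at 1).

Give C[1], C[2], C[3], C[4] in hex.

OFB encryption: S_i = E(K, S_{i−1}) with S_{0} = IV; C_i = P_i ⊕ S_i.
C[1]: S = E(K, 0xCA) = 0xDC; 0xC5 ⊕ 0xDC = 0x19.
C[2]: S = E(K, 0xDC) = 0xBD; 0x21 ⊕ 0xBD = 0x9C.
C[3]: S = E(K, 0xBD) = 0xAB; 0x1C ⊕ 0xAB = 0xB7.
C[4]: S = E(K, 0xAB) = 0xCA; 0x27 ⊕ 0xCA = 0xED.

C[1] = 0x19, C[2] = 0x9C, C[3] = 0xB7, C[4] = 0xED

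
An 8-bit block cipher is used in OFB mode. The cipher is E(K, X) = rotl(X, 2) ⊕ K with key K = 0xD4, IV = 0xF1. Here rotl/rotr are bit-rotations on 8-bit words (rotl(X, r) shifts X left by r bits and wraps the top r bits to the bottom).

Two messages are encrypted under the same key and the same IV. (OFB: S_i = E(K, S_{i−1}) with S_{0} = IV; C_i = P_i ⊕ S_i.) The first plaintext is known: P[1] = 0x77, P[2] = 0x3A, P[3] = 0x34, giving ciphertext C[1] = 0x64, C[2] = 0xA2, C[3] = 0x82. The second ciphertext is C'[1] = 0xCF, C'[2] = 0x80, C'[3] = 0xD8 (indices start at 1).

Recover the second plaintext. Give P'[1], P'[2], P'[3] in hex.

P'[1] = 0xDC, P'[2] = 0x18, P'[3] = 0x6E

In OFB with a reused IV, both messages share the same keystream S_i, so C_i ⊕ C'_i = P_i ⊕ P'_i and thus P'_i = P_i ⊕ C_i ⊕ C'_i.
P'[1]: 0x77 ⊕ 0x64 ⊕ 0xCF = 0xDC.
P'[2]: 0x3A ⊕ 0xA2 ⊕ 0x80 = 0x18.
P'[3]: 0x34 ⊕ 0x82 ⊕ 0xD8 = 0x6E.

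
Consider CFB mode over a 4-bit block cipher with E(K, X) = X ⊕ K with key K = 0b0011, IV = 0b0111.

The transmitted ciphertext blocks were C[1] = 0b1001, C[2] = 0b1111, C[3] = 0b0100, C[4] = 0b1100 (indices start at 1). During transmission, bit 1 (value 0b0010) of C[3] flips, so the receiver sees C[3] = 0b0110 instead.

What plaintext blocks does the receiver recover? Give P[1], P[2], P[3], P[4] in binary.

CFB decryption: P_i = C_i ⊕ E(K, C_{i−1}), with C_{0} = IV.
Only C[3] changed, to 0b0110. In CFB, a change in C_i flips the same bit in P_i and garbles P_{i+1}. Decrypting the received ciphertext:
P[1]: E(K, 0b0111) = 0b0100; 0b1001 ⊕ 0b0100 = 0b1101.
P[2]: E(K, 0b1001) = 0b1010; 0b1111 ⊕ 0b1010 = 0b0101.
P[3]: E(K, 0b1111) = 0b1100; 0b0110 ⊕ 0b1100 = 0b1010.
P[4]: E(K, 0b0110) = 0b0101; 0b1100 ⊕ 0b0101 = 0b1001.
Blocks that differ from the original plaintext: P[3], P[4].

P[1] = 0b1101, P[2] = 0b0101, P[3] = 0b1010, P[4] = 0b1001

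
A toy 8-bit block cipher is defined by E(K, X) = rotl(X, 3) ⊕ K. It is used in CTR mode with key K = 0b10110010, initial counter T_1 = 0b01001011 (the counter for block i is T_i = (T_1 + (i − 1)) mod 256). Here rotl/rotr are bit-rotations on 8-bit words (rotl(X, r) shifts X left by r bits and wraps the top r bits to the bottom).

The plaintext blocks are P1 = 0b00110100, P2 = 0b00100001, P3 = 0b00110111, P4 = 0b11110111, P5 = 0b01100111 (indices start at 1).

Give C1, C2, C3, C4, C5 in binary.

CTR encryption: S_i = E(K, T_i) where T_i is the counter for block i; C_i = P_i ⊕ S_i.
C1: T = 0b01001011, S = E(K, T) = 0b11101000; 0b00110100 ⊕ 0b11101000 = 0b11011100.
C2: T = 0b01001100, S = E(K, T) = 0b11010000; 0b00100001 ⊕ 0b11010000 = 0b11110001.
C3: T = 0b01001101, S = E(K, T) = 0b11011000; 0b00110111 ⊕ 0b11011000 = 0b11101111.
C4: T = 0b01001110, S = E(K, T) = 0b11000000; 0b11110111 ⊕ 0b11000000 = 0b00110111.
C5: T = 0b01001111, S = E(K, T) = 0b11001000; 0b01100111 ⊕ 0b11001000 = 0b10101111.

C1 = 0b11011100, C2 = 0b11110001, C3 = 0b11101111, C4 = 0b00110111, C5 = 0b10101111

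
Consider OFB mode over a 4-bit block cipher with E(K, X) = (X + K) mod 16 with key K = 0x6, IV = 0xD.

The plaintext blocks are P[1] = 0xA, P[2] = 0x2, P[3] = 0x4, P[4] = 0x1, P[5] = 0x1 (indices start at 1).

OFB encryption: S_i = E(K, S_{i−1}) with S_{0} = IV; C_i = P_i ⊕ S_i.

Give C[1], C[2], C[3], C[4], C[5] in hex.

C[1]: S = E(K, 0xD) = 0x3; 0xA ⊕ 0x3 = 0x9.
C[2]: S = E(K, 0x3) = 0x9; 0x2 ⊕ 0x9 = 0xB.
C[3]: S = E(K, 0x9) = 0xF; 0x4 ⊕ 0xF = 0xB.
C[4]: S = E(K, 0xF) = 0x5; 0x1 ⊕ 0x5 = 0x4.
C[5]: S = E(K, 0x5) = 0xB; 0x1 ⊕ 0xB = 0xA.

C[1] = 0x9, C[2] = 0xB, C[3] = 0xB, C[4] = 0x4, C[5] = 0xA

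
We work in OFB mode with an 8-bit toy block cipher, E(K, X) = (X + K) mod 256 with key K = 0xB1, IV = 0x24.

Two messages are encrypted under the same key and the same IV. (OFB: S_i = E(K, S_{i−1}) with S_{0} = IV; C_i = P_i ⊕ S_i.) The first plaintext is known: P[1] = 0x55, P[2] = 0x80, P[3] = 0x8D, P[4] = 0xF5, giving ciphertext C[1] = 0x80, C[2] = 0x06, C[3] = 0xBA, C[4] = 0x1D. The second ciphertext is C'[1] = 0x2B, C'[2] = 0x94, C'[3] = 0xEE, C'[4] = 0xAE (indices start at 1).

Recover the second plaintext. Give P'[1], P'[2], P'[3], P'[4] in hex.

P'[1] = 0xFE, P'[2] = 0x12, P'[3] = 0xD9, P'[4] = 0x46

In OFB with a reused IV, both messages share the same keystream S_i, so C_i ⊕ C'_i = P_i ⊕ P'_i and thus P'_i = P_i ⊕ C_i ⊕ C'_i.
P'[1]: 0x55 ⊕ 0x80 ⊕ 0x2B = 0xFE.
P'[2]: 0x80 ⊕ 0x06 ⊕ 0x94 = 0x12.
P'[3]: 0x8D ⊕ 0xBA ⊕ 0xEE = 0xD9.
P'[4]: 0xF5 ⊕ 0x1D ⊕ 0xAE = 0x46.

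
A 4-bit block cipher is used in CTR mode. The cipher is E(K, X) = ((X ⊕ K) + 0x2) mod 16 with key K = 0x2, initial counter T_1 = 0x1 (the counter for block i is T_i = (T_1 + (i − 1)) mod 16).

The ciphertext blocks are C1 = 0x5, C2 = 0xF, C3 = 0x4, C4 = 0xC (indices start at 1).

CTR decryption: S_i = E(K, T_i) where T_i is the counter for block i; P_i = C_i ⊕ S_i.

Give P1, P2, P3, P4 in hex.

P1: T = 0x1, S = E(K, T) = 0x5; 0x5 ⊕ 0x5 = 0x0.
P2: T = 0x2, S = E(K, T) = 0x2; 0xF ⊕ 0x2 = 0xD.
P3: T = 0x3, S = E(K, T) = 0x3; 0x4 ⊕ 0x3 = 0x7.
P4: T = 0x4, S = E(K, T) = 0x8; 0xC ⊕ 0x8 = 0x4.

P1 = 0x0, P2 = 0xD, P3 = 0x7, P4 = 0x4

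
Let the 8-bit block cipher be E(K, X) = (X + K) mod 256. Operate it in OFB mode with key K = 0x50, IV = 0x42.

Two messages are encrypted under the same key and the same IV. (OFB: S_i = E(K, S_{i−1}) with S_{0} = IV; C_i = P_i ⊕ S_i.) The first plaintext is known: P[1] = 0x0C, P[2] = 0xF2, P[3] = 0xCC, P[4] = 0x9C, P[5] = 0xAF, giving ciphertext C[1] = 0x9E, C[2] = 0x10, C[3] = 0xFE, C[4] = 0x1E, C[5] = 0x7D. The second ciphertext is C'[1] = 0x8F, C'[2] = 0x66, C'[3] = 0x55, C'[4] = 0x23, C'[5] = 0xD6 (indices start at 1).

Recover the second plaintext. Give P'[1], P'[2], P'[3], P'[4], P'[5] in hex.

In OFB with a reused IV, both messages share the same keystream S_i, so C_i ⊕ C'_i = P_i ⊕ P'_i and thus P'_i = P_i ⊕ C_i ⊕ C'_i.
P'[1]: 0x0C ⊕ 0x9E ⊕ 0x8F = 0x1D.
P'[2]: 0xF2 ⊕ 0x10 ⊕ 0x66 = 0x84.
P'[3]: 0xCC ⊕ 0xFE ⊕ 0x55 = 0x67.
P'[4]: 0x9C ⊕ 0x1E ⊕ 0x23 = 0xA1.
P'[5]: 0xAF ⊕ 0x7D ⊕ 0xD6 = 0x04.

P'[1] = 0x1D, P'[2] = 0x84, P'[3] = 0x67, P'[4] = 0xA1, P'[5] = 0x04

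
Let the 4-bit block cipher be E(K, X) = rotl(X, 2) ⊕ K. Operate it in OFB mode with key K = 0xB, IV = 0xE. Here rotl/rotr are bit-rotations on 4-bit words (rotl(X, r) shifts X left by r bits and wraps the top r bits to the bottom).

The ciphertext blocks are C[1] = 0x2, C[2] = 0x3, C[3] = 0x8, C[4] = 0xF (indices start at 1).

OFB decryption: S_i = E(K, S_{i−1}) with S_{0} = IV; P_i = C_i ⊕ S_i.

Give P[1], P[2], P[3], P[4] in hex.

P[1] = 0x2, P[2] = 0x8, P[3] = 0xD, P[4] = 0x1

P[1]: S = E(K, 0xE) = 0x0; 0x2 ⊕ 0x0 = 0x2.
P[2]: S = E(K, 0x0) = 0xB; 0x3 ⊕ 0xB = 0x8.
P[3]: S = E(K, 0xB) = 0x5; 0x8 ⊕ 0x5 = 0xD.
P[4]: S = E(K, 0x5) = 0xE; 0xF ⊕ 0xE = 0x1.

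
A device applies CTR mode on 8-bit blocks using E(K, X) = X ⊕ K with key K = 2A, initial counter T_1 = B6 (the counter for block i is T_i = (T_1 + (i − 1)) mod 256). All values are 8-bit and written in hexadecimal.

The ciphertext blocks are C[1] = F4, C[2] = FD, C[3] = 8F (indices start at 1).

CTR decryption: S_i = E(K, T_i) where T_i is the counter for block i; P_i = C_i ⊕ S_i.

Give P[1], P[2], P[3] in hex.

P[1] = 68, P[2] = 60, P[3] = 1D

P[1]: T = B6, S = E(K, T) = 9C; F4 ⊕ 9C = 68.
P[2]: T = B7, S = E(K, T) = 9D; FD ⊕ 9D = 60.
P[3]: T = B8, S = E(K, T) = 92; 8F ⊕ 92 = 1D.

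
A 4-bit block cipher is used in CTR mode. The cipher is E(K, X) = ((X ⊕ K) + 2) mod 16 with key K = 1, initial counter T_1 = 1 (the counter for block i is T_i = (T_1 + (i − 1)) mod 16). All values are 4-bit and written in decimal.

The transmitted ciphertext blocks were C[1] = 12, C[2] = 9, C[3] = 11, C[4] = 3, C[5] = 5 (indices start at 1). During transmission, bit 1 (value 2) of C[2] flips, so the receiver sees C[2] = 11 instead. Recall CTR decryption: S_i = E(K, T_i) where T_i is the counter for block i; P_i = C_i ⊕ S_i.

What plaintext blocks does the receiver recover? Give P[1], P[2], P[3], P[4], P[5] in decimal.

Only C[2] changed, to 11. In CTR, a change in C_i flips the same bit in P_i only; the keystream is unaffected. Decrypting the received ciphertext:
P[1]: T = 1, S = E(K, T) = 2; 12 ⊕ 2 = 14.
P[2]: T = 2, S = E(K, T) = 5; 11 ⊕ 5 = 14.
P[3]: T = 3, S = E(K, T) = 4; 11 ⊕ 4 = 15.
P[4]: T = 4, S = E(K, T) = 7; 3 ⊕ 7 = 4.
P[5]: T = 5, S = E(K, T) = 6; 5 ⊕ 6 = 3.
Blocks that differ from the original plaintext: P[2].

P[1] = 14, P[2] = 14, P[3] = 15, P[4] = 4, P[5] = 3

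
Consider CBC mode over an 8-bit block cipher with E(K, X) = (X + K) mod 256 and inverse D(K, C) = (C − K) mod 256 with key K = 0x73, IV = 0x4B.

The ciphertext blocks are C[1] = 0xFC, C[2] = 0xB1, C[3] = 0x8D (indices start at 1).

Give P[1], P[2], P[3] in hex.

CBC decryption: P_i = D(K, C_i) ⊕ C_{i−1}, with C_{0} = IV.
P[1]: D(K, 0xFC) = 0x89; 0x89 ⊕ 0x4B = 0xC2.
P[2]: D(K, 0xB1) = 0x3E; 0x3E ⊕ 0xFC = 0xC2.
P[3]: D(K, 0x8D) = 0x1A; 0x1A ⊕ 0xB1 = 0xAB.

P[1] = 0xC2, P[2] = 0xC2, P[3] = 0xAB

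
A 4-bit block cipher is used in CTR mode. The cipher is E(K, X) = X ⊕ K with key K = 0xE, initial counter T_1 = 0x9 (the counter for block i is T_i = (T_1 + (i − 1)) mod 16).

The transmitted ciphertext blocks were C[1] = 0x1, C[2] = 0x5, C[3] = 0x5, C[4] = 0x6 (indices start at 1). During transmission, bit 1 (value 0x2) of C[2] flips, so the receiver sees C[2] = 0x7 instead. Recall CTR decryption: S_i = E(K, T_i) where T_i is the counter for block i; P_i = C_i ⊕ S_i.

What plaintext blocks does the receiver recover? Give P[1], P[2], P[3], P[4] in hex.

P[1] = 0x6, P[2] = 0x3, P[3] = 0x0, P[4] = 0x4

Only C[2] changed, to 0x7. In CTR, a change in C_i flips the same bit in P_i only; the keystream is unaffected. Decrypting the received ciphertext:
P[1]: T = 0x9, S = E(K, T) = 0x7; 0x1 ⊕ 0x7 = 0x6.
P[2]: T = 0xA, S = E(K, T) = 0x4; 0x7 ⊕ 0x4 = 0x3.
P[3]: T = 0xB, S = E(K, T) = 0x5; 0x5 ⊕ 0x5 = 0x0.
P[4]: T = 0xC, S = E(K, T) = 0x2; 0x6 ⊕ 0x2 = 0x4.
Blocks that differ from the original plaintext: P[2].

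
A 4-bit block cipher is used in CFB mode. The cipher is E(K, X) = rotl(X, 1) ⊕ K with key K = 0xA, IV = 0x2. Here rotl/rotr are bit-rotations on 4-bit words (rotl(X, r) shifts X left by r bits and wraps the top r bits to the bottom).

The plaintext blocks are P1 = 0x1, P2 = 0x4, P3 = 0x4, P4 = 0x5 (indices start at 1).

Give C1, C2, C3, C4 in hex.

CFB encryption: C_i = P_i ⊕ E(K, C_{i−1}), with C_{0} = IV.
C1: E(K, 0x2) = 0xE; 0x1 ⊕ 0xE = 0xF.
C2: E(K, 0xF) = 0x5; 0x4 ⊕ 0x5 = 0x1.
C3: E(K, 0x1) = 0x8; 0x4 ⊕ 0x8 = 0xC.
C4: E(K, 0xC) = 0x3; 0x5 ⊕ 0x3 = 0x6.

C1 = 0xF, C2 = 0x1, C3 = 0xC, C4 = 0x6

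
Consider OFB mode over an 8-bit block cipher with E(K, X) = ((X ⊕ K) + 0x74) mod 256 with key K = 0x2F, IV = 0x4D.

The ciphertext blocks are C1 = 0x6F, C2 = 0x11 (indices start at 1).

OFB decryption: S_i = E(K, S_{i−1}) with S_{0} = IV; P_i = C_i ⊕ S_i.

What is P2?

P2 = 0x7C

P1: S = E(K, 0x4D) = 0xD6; 0x6F ⊕ 0xD6 = 0xB9.
P2: S = E(K, 0xD6) = 0x6D; 0x11 ⊕ 0x6D = 0x7C.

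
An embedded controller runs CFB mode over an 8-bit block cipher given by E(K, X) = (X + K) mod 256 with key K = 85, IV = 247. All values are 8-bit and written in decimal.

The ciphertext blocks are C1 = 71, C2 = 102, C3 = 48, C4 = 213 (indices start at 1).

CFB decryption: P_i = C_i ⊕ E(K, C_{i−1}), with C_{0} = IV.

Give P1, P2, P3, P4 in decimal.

P1: E(K, 247) = 76; 71 ⊕ 76 = 11.
P2: E(K, 71) = 156; 102 ⊕ 156 = 250.
P3: E(K, 102) = 187; 48 ⊕ 187 = 139.
P4: E(K, 48) = 133; 213 ⊕ 133 = 80.

P1 = 11, P2 = 250, P3 = 139, P4 = 80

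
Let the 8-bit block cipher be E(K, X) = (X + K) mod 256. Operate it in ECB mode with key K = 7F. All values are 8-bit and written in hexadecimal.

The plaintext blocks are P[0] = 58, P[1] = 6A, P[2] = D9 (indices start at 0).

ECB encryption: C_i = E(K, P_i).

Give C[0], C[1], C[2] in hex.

C[0] = D7, C[1] = E9, C[2] = 58

C[0]: E(K, 58) = D7.
C[1]: E(K, 6A) = E9.
C[2]: E(K, D9) = 58.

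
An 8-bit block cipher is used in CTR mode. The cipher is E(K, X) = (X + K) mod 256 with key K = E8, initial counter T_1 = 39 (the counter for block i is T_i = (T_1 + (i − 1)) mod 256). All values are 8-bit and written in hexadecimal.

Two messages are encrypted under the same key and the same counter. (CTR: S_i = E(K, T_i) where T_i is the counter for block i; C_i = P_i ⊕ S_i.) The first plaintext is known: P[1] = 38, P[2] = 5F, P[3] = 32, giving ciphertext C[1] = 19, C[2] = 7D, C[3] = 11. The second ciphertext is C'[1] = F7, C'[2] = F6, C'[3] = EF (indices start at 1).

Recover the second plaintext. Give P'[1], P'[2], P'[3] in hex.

P'[1] = D6, P'[2] = D4, P'[3] = CC

In CTR with a reused counter, both messages share the same keystream S_i, so C_i ⊕ C'_i = P_i ⊕ P'_i and thus P'_i = P_i ⊕ C_i ⊕ C'_i.
P'[1]: 38 ⊕ 19 ⊕ F7 = D6.
P'[2]: 5F ⊕ 7D ⊕ F6 = D4.
P'[3]: 32 ⊕ 11 ⊕ EF = CC.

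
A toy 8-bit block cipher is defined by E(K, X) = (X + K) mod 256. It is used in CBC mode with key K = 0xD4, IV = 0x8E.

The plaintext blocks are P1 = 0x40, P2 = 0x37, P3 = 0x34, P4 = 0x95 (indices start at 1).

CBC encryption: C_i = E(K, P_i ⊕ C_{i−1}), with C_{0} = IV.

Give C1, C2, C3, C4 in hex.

C1: P1 ⊕ 0x8E = 0xCE; E(K, 0xCE) = 0xA2.
C2: P2 ⊕ 0xA2 = 0x95; E(K, 0x95) = 0x69.
C3: P3 ⊕ 0x69 = 0x5D; E(K, 0x5D) = 0x31.
C4: P4 ⊕ 0x31 = 0xA4; E(K, 0xA4) = 0x78.

C1 = 0xA2, C2 = 0x69, C3 = 0x31, C4 = 0x78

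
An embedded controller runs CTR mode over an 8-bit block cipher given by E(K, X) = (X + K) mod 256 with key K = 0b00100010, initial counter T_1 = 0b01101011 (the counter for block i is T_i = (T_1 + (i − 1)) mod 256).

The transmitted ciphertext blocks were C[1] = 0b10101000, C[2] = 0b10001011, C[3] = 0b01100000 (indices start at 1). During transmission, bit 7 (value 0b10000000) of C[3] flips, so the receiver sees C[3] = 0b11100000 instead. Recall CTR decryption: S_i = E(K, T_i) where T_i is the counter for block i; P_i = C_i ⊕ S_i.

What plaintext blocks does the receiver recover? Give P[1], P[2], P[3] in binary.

P[1] = 0b00100101, P[2] = 0b00000101, P[3] = 0b01101111

Only C[3] changed, to 0b11100000. In CTR, a change in C_i flips the same bit in P_i only; the keystream is unaffected. Decrypting the received ciphertext:
P[1]: T = 0b01101011, S = E(K, T) = 0b10001101; 0b10101000 ⊕ 0b10001101 = 0b00100101.
P[2]: T = 0b01101100, S = E(K, T) = 0b10001110; 0b10001011 ⊕ 0b10001110 = 0b00000101.
P[3]: T = 0b01101101, S = E(K, T) = 0b10001111; 0b11100000 ⊕ 0b10001111 = 0b01101111.
Blocks that differ from the original plaintext: P[3].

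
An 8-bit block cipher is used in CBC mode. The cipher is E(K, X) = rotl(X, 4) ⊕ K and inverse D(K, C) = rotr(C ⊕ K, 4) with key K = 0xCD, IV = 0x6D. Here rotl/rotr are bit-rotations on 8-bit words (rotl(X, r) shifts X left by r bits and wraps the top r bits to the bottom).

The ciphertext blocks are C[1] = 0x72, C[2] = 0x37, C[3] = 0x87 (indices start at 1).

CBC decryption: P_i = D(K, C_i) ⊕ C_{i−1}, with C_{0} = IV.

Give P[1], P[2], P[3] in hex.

P[1] = 0x96, P[2] = 0xDD, P[3] = 0x93

P[1]: D(K, 0x72) = 0xFB; 0xFB ⊕ 0x6D = 0x96.
P[2]: D(K, 0x37) = 0xAF; 0xAF ⊕ 0x72 = 0xDD.
P[3]: D(K, 0x87) = 0xA4; 0xA4 ⊕ 0x37 = 0x93.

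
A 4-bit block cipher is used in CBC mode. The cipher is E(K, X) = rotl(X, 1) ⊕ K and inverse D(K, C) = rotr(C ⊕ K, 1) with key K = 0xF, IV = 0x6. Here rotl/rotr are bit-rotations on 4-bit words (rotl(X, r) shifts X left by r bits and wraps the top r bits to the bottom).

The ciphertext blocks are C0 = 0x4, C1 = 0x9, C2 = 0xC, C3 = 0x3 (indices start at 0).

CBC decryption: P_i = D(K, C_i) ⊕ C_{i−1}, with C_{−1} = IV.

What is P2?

P2 = 0x0

P2: D(K, 0xC) = 0x9; 0x9 ⊕ 0x9 = 0x0.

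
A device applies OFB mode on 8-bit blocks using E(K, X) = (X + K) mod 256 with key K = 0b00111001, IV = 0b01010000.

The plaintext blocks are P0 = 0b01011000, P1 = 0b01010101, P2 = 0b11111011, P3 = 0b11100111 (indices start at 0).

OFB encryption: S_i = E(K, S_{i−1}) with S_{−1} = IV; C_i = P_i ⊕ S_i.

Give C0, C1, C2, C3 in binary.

C0 = 0b11010001, C1 = 0b10010111, C2 = 0b00000000, C3 = 0b11010011

C0: S = E(K, 0b01010000) = 0b10001001; 0b01011000 ⊕ 0b10001001 = 0b11010001.
C1: S = E(K, 0b10001001) = 0b11000010; 0b01010101 ⊕ 0b11000010 = 0b10010111.
C2: S = E(K, 0b11000010) = 0b11111011; 0b11111011 ⊕ 0b11111011 = 0b00000000.
C3: S = E(K, 0b11111011) = 0b00110100; 0b11100111 ⊕ 0b00110100 = 0b11010011.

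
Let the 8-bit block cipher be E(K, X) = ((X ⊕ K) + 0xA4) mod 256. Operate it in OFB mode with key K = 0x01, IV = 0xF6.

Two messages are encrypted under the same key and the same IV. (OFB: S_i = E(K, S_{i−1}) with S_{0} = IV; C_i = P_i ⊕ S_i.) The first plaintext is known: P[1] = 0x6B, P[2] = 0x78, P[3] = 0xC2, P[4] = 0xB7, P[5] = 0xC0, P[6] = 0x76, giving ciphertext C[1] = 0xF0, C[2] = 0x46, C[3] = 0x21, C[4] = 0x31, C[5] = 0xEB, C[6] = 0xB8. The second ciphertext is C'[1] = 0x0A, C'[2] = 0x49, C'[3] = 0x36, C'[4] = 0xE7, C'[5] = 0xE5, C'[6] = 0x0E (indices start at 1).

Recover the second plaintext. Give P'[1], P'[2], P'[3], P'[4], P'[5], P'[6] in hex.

P'[1] = 0x91, P'[2] = 0x77, P'[3] = 0xD5, P'[4] = 0x61, P'[5] = 0xCE, P'[6] = 0xC0

In OFB with a reused IV, both messages share the same keystream S_i, so C_i ⊕ C'_i = P_i ⊕ P'_i and thus P'_i = P_i ⊕ C_i ⊕ C'_i.
P'[1]: 0x6B ⊕ 0xF0 ⊕ 0x0A = 0x91.
P'[2]: 0x78 ⊕ 0x46 ⊕ 0x49 = 0x77.
P'[3]: 0xC2 ⊕ 0x21 ⊕ 0x36 = 0xD5.
P'[4]: 0xB7 ⊕ 0x31 ⊕ 0xE7 = 0x61.
P'[5]: 0xC0 ⊕ 0xEB ⊕ 0xE5 = 0xCE.
P'[6]: 0x76 ⊕ 0xB8 ⊕ 0x0E = 0xC0.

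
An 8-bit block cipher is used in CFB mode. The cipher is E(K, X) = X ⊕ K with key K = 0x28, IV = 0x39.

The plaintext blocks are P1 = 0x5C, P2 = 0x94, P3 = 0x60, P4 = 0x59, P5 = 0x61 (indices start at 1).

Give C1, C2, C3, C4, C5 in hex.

CFB encryption: C_i = P_i ⊕ E(K, C_{i−1}), with C_{0} = IV.
C1: E(K, 0x39) = 0x11; 0x5C ⊕ 0x11 = 0x4D.
C2: E(K, 0x4D) = 0x65; 0x94 ⊕ 0x65 = 0xF1.
C3: E(K, 0xF1) = 0xD9; 0x60 ⊕ 0xD9 = 0xB9.
C4: E(K, 0xB9) = 0x91; 0x59 ⊕ 0x91 = 0xC8.
C5: E(K, 0xC8) = 0xE0; 0x61 ⊕ 0xE0 = 0x81.

C1 = 0x4D, C2 = 0xF1, C3 = 0xB9, C4 = 0xC8, C5 = 0x81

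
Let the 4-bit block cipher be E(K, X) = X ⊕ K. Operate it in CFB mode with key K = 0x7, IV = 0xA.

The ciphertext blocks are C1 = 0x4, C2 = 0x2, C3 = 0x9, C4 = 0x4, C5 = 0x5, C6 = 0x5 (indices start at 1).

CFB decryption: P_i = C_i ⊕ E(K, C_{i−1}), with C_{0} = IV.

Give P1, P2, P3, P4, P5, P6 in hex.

P1: E(K, 0xA) = 0xD; 0x4 ⊕ 0xD = 0x9.
P2: E(K, 0x4) = 0x3; 0x2 ⊕ 0x3 = 0x1.
P3: E(K, 0x2) = 0x5; 0x9 ⊕ 0x5 = 0xC.
P4: E(K, 0x9) = 0xE; 0x4 ⊕ 0xE = 0xA.
P5: E(K, 0x4) = 0x3; 0x5 ⊕ 0x3 = 0x6.
P6: E(K, 0x5) = 0x2; 0x5 ⊕ 0x2 = 0x7.

P1 = 0x9, P2 = 0x1, P3 = 0xC, P4 = 0xA, P5 = 0x6, P6 = 0x7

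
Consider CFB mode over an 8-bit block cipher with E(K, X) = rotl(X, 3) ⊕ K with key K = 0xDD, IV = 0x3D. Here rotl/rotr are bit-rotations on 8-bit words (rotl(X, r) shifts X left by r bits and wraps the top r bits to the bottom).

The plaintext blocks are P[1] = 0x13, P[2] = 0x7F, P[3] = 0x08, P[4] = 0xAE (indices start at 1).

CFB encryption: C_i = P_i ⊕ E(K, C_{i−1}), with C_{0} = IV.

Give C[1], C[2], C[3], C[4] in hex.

C[1]: E(K, 0x3D) = 0x34; 0x13 ⊕ 0x34 = 0x27.
C[2]: E(K, 0x27) = 0xE4; 0x7F ⊕ 0xE4 = 0x9B.
C[3]: E(K, 0x9B) = 0x01; 0x08 ⊕ 0x01 = 0x09.
C[4]: E(K, 0x09) = 0x95; 0xAE ⊕ 0x95 = 0x3B.

C[1] = 0x27, C[2] = 0x9B, C[3] = 0x09, C[4] = 0x3B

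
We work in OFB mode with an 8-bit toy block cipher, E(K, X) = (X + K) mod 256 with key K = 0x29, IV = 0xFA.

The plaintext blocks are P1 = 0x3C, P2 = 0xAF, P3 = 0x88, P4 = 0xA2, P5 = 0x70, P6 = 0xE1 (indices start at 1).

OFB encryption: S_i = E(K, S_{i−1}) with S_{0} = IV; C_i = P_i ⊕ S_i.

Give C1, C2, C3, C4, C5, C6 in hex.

C1 = 0x1F, C2 = 0xE3, C3 = 0xFD, C4 = 0x3C, C5 = 0xB7, C6 = 0x11

C1: S = E(K, 0xFA) = 0x23; 0x3C ⊕ 0x23 = 0x1F.
C2: S = E(K, 0x23) = 0x4C; 0xAF ⊕ 0x4C = 0xE3.
C3: S = E(K, 0x4C) = 0x75; 0x88 ⊕ 0x75 = 0xFD.
C4: S = E(K, 0x75) = 0x9E; 0xA2 ⊕ 0x9E = 0x3C.
C5: S = E(K, 0x9E) = 0xC7; 0x70 ⊕ 0xC7 = 0xB7.
C6: S = E(K, 0xC7) = 0xF0; 0xE1 ⊕ 0xF0 = 0x11.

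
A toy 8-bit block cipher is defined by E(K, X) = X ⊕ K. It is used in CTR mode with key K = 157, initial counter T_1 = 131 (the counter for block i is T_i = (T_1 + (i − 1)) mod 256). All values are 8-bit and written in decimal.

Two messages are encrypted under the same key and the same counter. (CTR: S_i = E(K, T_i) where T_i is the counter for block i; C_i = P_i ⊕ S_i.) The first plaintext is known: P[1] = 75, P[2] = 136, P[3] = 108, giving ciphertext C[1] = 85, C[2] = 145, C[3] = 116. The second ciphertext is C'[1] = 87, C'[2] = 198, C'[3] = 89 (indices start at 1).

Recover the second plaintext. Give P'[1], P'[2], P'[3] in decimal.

P'[1] = 73, P'[2] = 223, P'[3] = 65

In CTR with a reused counter, both messages share the same keystream S_i, so C_i ⊕ C'_i = P_i ⊕ P'_i and thus P'_i = P_i ⊕ C_i ⊕ C'_i.
P'[1]: 75 ⊕ 85 ⊕ 87 = 73.
P'[2]: 136 ⊕ 145 ⊕ 198 = 223.
P'[3]: 108 ⊕ 116 ⊕ 89 = 65.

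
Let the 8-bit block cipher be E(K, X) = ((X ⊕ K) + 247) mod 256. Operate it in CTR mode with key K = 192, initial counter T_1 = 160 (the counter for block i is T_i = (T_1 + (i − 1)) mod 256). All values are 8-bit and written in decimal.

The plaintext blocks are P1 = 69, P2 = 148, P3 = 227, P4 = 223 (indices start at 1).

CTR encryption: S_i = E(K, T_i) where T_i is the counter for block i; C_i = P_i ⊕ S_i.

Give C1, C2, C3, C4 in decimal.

C1 = 18, C2 = 204, C3 = 186, C4 = 133

C1: T = 160, S = E(K, T) = 87; 69 ⊕ 87 = 18.
C2: T = 161, S = E(K, T) = 88; 148 ⊕ 88 = 204.
C3: T = 162, S = E(K, T) = 89; 227 ⊕ 89 = 186.
C4: T = 163, S = E(K, T) = 90; 223 ⊕ 90 = 133.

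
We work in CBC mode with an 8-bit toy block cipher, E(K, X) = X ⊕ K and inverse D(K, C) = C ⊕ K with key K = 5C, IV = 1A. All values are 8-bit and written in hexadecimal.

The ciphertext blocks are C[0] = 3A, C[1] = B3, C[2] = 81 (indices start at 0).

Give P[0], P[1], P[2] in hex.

CBC decryption: P_i = D(K, C_i) ⊕ C_{i−1}, with C_{−1} = IV.
P[0]: D(K, 3A) = 66; 66 ⊕ 1A = 7C.
P[1]: D(K, B3) = EF; EF ⊕ 3A = D5.
P[2]: D(K, 81) = DD; DD ⊕ B3 = 6E.

P[0] = 7C, P[1] = D5, P[2] = 6E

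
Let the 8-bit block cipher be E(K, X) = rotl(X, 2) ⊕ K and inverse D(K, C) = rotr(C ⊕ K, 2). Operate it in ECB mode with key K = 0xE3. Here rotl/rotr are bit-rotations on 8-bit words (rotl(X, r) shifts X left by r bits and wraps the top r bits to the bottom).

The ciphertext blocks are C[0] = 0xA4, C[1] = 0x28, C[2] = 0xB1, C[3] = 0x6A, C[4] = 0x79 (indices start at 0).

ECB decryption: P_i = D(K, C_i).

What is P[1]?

P[1]: D(K, 0x28) = 0xF2.

P[1] = 0xF2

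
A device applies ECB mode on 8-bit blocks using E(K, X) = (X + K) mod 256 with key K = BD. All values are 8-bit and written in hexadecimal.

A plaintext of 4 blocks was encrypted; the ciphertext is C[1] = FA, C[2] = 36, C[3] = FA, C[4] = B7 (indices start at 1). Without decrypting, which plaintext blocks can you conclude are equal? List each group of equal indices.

P[1] = P[3]

ECB encrypts each block independently with the same key, so equal ciphertext blocks imply equal plaintext blocks.
C[1] = C[3] = FA, so P[1] = P[3].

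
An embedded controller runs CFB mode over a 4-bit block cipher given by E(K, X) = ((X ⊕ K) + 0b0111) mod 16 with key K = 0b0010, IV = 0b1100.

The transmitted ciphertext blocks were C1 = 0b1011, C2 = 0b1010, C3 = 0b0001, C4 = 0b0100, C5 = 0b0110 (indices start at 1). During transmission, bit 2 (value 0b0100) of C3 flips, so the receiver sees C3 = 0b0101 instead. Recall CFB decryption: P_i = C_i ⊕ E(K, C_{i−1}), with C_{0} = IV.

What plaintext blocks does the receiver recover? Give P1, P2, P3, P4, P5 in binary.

Only C3 changed, to 0b0101. In CFB, a change in C_i flips the same bit in P_i and garbles P_{i+1}. Decrypting the received ciphertext:
P1: E(K, 0b1100) = 0b0101; 0b1011 ⊕ 0b0101 = 0b1110.
P2: E(K, 0b1011) = 0b0000; 0b1010 ⊕ 0b0000 = 0b1010.
P3: E(K, 0b1010) = 0b1111; 0b0101 ⊕ 0b1111 = 0b1010.
P4: E(K, 0b0101) = 0b1110; 0b0100 ⊕ 0b1110 = 0b1010.
P5: E(K, 0b0100) = 0b1101; 0b0110 ⊕ 0b1101 = 0b1011.
Blocks that differ from the original plaintext: P3, P4.

P1 = 0b1110, P2 = 0b1010, P3 = 0b1010, P4 = 0b1010, P5 = 0b1011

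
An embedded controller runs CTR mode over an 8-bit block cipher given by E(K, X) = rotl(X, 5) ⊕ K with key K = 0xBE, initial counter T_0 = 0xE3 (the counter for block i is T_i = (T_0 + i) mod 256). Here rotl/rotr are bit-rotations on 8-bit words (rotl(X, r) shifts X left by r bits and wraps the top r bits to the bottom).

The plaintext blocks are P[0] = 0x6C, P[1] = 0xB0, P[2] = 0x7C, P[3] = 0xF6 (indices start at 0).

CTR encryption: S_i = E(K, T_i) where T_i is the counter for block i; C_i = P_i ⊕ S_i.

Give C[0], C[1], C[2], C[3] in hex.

C[0]: T = 0xE3, S = E(K, T) = 0xC2; 0x6C ⊕ 0xC2 = 0xAE.
C[1]: T = 0xE4, S = E(K, T) = 0x22; 0xB0 ⊕ 0x22 = 0x92.
C[2]: T = 0xE5, S = E(K, T) = 0x02; 0x7C ⊕ 0x02 = 0x7E.
C[3]: T = 0xE6, S = E(K, T) = 0x62; 0xF6 ⊕ 0x62 = 0x94.

C[0] = 0xAE, C[1] = 0x92, C[2] = 0x7E, C[3] = 0x94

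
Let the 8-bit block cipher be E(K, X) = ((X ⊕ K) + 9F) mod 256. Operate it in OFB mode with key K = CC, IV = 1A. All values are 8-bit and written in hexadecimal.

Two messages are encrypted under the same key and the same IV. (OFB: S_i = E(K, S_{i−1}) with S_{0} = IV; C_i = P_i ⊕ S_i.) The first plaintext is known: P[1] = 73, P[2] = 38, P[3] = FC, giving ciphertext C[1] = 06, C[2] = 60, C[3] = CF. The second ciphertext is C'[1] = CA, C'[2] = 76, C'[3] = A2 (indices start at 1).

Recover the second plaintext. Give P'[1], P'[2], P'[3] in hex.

P'[1] = BF, P'[2] = 2E, P'[3] = 91

In OFB with a reused IV, both messages share the same keystream S_i, so C_i ⊕ C'_i = P_i ⊕ P'_i and thus P'_i = P_i ⊕ C_i ⊕ C'_i.
P'[1]: 73 ⊕ 06 ⊕ CA = BF.
P'[2]: 38 ⊕ 60 ⊕ 76 = 2E.
P'[3]: FC ⊕ CF ⊕ A2 = 91.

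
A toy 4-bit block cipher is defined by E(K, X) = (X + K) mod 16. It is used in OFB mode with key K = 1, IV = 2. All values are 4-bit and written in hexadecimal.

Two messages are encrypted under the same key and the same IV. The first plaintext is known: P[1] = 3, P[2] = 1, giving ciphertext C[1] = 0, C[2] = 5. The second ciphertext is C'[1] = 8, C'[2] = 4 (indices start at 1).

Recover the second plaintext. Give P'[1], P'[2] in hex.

P'[1] = B, P'[2] = 0

In OFB with a reused IV, both messages share the same keystream S_i, so C_i ⊕ C'_i = P_i ⊕ P'_i and thus P'_i = P_i ⊕ C_i ⊕ C'_i.
P'[1]: 3 ⊕ 0 ⊕ 8 = B.
P'[2]: 1 ⊕ 5 ⊕ 4 = 0.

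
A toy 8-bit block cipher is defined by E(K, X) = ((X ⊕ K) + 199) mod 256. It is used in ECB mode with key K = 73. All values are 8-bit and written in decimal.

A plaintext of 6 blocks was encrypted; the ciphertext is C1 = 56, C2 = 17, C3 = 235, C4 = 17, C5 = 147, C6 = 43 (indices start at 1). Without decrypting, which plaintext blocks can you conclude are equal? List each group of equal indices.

ECB encrypts each block independently with the same key, so equal ciphertext blocks imply equal plaintext blocks.
C2 = C4 = 17, so P2 = P4.

P2 = P4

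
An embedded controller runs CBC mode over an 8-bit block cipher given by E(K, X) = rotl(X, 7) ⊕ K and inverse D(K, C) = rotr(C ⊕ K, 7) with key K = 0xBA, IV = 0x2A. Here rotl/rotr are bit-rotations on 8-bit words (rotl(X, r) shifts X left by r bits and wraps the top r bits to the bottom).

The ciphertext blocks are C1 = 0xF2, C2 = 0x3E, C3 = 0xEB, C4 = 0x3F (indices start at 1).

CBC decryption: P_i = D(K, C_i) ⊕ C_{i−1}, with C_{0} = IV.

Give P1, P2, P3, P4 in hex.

P1: D(K, 0xF2) = 0x90; 0x90 ⊕ 0x2A = 0xBA.
P2: D(K, 0x3E) = 0x09; 0x09 ⊕ 0xF2 = 0xFB.
P3: D(K, 0xEB) = 0xA2; 0xA2 ⊕ 0x3E = 0x9C.
P4: D(K, 0x3F) = 0x0B; 0x0B ⊕ 0xEB = 0xE0.

P1 = 0xBA, P2 = 0xFB, P3 = 0x9C, P4 = 0xE0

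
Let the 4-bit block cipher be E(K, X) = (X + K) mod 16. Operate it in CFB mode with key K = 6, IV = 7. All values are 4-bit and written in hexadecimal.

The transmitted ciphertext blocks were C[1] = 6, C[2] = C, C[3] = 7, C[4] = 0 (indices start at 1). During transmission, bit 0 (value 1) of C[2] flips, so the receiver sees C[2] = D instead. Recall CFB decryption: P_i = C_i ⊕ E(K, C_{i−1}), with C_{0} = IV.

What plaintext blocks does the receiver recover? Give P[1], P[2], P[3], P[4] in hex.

Only C[2] changed, to D. In CFB, a change in C_i flips the same bit in P_i and garbles P_{i+1}. Decrypting the received ciphertext:
P[1]: E(K, 7) = D; 6 ⊕ D = B.
P[2]: E(K, 6) = C; D ⊕ C = 1.
P[3]: E(K, D) = 3; 7 ⊕ 3 = 4.
P[4]: E(K, 7) = D; 0 ⊕ D = D.
Blocks that differ from the original plaintext: P[2], P[3].

P[1] = B, P[2] = 1, P[3] = 4, P[4] = D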